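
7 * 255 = 1785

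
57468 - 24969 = 32499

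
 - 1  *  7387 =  - 7387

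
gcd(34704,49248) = 144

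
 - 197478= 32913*( - 6) 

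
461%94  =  85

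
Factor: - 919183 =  - 919183^1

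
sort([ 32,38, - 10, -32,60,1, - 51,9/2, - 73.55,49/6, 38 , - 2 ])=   [ -73.55,-51, - 32 , - 10,  -  2,1, 9/2 , 49/6, 32,38, 38,60] 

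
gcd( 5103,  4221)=63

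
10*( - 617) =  - 6170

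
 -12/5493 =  - 4/1831 =- 0.00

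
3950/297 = 3950/297 = 13.30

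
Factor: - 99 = -3^2*11^1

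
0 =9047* 0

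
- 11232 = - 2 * 5616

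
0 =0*40744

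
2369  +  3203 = 5572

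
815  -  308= 507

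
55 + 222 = 277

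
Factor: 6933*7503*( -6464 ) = - 336246284736 = - 2^6 * 3^2*41^1*61^1* 101^1*2311^1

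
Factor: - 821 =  - 821^1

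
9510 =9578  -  68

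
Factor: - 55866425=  -5^2*23^1*97159^1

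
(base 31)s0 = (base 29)10R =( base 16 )364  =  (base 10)868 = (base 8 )1544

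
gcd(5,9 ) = 1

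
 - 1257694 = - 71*17714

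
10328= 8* 1291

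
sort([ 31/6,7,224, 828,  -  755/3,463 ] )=[ - 755/3,31/6 , 7, 224,  463,828 ] 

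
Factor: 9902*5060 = 50104120=2^3*5^1*  11^1*23^1*4951^1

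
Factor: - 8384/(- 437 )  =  2^6 * 19^(- 1) * 23^( - 1 )*131^1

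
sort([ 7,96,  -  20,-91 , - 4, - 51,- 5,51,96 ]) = [ - 91,  -  51, - 20,  -  5, - 4, 7, 51, 96, 96]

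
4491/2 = 4491/2 = 2245.50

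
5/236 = 5/236 = 0.02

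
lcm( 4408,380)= 22040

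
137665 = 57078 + 80587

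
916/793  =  1 + 123/793 = 1.16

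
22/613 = 22/613 = 0.04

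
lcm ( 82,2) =82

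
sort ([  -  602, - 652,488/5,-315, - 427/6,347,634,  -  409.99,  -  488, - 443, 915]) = [ - 652, - 602, - 488,-443,-409.99, - 315, - 427/6,488/5, 347,634, 915 ]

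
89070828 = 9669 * 9212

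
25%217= 25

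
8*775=6200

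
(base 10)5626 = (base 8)12772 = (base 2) 1010111111010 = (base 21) cfj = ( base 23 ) aee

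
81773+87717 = 169490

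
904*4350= 3932400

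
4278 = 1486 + 2792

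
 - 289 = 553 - 842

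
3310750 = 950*3485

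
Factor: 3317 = 31^1*107^1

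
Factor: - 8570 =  - 2^1*5^1*857^1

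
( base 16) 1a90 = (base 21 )f8h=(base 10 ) 6800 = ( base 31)72B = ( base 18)12HE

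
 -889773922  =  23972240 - 913746162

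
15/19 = 15/19 =0.79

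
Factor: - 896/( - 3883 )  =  2^7*7^1*11^( - 1 )*353^( - 1) 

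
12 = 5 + 7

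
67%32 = 3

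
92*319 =29348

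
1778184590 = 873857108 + 904327482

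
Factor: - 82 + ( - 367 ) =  - 449^1=- 449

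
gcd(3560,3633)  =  1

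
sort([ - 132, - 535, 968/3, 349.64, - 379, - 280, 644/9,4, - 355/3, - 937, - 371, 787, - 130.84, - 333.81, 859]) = [ - 937, - 535, - 379, - 371, - 333.81, - 280, - 132, - 130.84, - 355/3, 4, 644/9,968/3,349.64, 787, 859]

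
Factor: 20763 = 3^3 * 769^1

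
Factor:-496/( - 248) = 2^1 = 2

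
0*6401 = 0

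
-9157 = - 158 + -8999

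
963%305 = 48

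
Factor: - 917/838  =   - 2^( - 1)*7^1 * 131^1*419^( - 1) 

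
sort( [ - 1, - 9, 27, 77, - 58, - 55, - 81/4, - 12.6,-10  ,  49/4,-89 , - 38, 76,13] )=[ - 89,-58, - 55,-38,-81/4, - 12.6, - 10, - 9, - 1,49/4, 13 , 27,76 , 77] 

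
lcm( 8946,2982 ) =8946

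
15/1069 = 15/1069 = 0.01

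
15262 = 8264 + 6998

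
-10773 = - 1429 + -9344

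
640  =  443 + 197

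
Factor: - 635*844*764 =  - 2^4*5^1 *127^1*191^1* 211^1=- 409458160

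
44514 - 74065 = -29551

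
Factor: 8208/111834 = 2^3*109^(-1 ) = 8/109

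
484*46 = 22264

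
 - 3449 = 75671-79120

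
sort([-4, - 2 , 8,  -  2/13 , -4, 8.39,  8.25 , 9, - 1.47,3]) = [ - 4  , - 4,-2, - 1.47,  -  2/13,3, 8, 8.25 , 8.39, 9 ] 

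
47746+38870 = 86616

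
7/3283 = 1/469 = 0.00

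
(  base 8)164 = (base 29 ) 40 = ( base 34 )3E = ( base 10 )116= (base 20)5G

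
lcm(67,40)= 2680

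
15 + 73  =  88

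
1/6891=1/6891 = 0.00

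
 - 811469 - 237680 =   -  1049149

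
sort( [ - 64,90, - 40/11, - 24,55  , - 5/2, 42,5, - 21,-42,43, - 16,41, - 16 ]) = [-64, - 42, - 24, - 21, - 16, - 16, - 40/11, - 5/2,5,41,42,  43,55, 90 ] 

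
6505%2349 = 1807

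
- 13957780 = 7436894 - 21394674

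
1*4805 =4805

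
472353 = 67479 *7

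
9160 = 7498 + 1662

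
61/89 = 61/89=0.69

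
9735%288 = 231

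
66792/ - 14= - 4771 + 1/7 = - 4770.86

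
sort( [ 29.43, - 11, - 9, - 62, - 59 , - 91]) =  [ - 91, - 62 , - 59, - 11,- 9, 29.43 ] 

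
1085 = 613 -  - 472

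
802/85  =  9 + 37/85 = 9.44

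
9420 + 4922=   14342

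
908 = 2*454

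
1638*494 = 809172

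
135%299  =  135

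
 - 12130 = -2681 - 9449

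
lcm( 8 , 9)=72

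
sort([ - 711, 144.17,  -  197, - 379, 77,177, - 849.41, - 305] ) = [-849.41 , - 711, - 379, - 305 ,-197,77, 144.17,177 ]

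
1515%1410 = 105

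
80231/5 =16046 + 1/5 = 16046.20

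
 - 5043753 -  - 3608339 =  - 1435414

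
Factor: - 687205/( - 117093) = 3^( - 1 )*5^1 * 23^( - 1)*167^1* 823^1*1697^( - 1)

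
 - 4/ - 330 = 2/165 = 0.01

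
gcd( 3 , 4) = 1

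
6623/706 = 9+ 269/706 = 9.38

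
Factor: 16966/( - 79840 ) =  - 17/80 = - 2^( - 4) * 5^( - 1)*17^1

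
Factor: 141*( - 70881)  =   - 9994221 = -3^2*47^1*23627^1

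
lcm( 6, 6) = 6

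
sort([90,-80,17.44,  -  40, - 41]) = [-80,- 41, - 40,17.44, 90 ] 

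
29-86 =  - 57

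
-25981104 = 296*( - 87774) 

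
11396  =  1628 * 7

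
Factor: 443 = 443^1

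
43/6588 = 43/6588 = 0.01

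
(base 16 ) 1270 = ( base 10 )4720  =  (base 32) 4jg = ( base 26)6PE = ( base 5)122340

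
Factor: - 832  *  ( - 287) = 2^6  *  7^1*13^1*41^1 = 238784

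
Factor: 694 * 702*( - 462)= - 2^3*3^4*7^1*11^1*13^1 * 347^1 =- 225080856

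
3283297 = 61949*53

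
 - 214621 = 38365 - 252986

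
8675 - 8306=369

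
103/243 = 103/243 = 0.42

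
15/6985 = 3/1397 = 0.00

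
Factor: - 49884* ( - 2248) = 2^5*3^1*281^1 * 4157^1 = 112139232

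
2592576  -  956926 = 1635650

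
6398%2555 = 1288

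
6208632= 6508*954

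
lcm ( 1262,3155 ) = 6310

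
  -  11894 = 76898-88792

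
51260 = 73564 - 22304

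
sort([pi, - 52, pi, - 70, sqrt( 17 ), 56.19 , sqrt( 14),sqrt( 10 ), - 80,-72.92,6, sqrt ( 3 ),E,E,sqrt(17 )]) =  [-80, - 72.92,-70, - 52  ,  sqrt(3), E,  E , pi,pi,sqrt(10), sqrt( 14) , sqrt(17 ),sqrt(17 ),6,56.19]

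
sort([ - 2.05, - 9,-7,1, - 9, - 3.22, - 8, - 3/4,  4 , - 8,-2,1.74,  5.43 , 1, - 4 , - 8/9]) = [ - 9, - 9,-8, - 8, - 7,  -  4,- 3.22, - 2.05  ,  -  2, -8/9, -3/4,  1,  1,1.74,4,  5.43]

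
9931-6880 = 3051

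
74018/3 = 24672 + 2/3 = 24672.67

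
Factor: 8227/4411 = 11^(  -  1 )*19^1 *401^( - 1 )*433^1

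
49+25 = 74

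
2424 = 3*808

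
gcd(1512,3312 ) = 72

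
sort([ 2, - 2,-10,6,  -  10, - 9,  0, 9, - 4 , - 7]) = [ - 10,-10,  -  9,-7, - 4, - 2,0,2,  6, 9] 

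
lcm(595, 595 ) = 595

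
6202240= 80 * 77528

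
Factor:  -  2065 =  -5^1*7^1*59^1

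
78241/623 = 78241/623 = 125.59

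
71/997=71/997 = 0.07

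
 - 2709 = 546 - 3255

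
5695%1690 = 625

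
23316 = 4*5829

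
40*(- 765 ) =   -  30600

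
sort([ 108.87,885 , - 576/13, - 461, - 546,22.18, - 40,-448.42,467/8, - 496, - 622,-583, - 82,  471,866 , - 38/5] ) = [ - 622, - 583,-546, - 496, - 461, - 448.42, - 82, - 576/13, - 40, - 38/5,22.18, 467/8,108.87,471,866, 885 ]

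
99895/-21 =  - 99895/21 = -4756.90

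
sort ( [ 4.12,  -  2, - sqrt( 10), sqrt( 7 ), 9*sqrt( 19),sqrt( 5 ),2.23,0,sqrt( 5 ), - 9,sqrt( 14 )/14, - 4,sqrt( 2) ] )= [ - 9 , - 4,-sqrt( 10 ),-2, 0,sqrt(14 ) /14,sqrt ( 2),2.23,sqrt ( 5 ),sqrt( 5 ),sqrt( 7),4.12 , 9 * sqrt( 19) ] 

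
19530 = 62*315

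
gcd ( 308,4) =4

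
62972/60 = 1049 +8/15 = 1049.53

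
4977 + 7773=12750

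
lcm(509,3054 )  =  3054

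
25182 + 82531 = 107713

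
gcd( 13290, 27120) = 30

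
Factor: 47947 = 47947^1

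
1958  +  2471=4429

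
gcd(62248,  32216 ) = 8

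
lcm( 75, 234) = 5850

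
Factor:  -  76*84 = -2^4 *3^1*7^1*19^1 = -6384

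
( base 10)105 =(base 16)69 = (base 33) 36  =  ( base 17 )63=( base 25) 45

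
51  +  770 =821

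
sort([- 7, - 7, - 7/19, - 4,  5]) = [ - 7,-7  , - 4,-7/19,5]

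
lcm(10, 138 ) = 690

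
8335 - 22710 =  - 14375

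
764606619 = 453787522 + 310819097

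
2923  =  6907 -3984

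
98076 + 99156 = 197232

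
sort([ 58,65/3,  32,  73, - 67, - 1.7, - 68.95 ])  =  [ - 68.95 ,- 67,-1.7,65/3,32,58, 73 ]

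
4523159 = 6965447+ - 2442288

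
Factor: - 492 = -2^2 * 3^1 * 41^1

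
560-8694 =-8134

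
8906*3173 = 28258738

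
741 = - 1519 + 2260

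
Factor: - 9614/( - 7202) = 4807/3601 = 11^1*13^( - 1)*19^1*23^1*277^( - 1) 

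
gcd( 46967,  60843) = 1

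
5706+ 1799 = 7505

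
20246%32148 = 20246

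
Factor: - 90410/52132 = -45205/26066 = - 2^( - 1)*5^1*9041^1*13033^ (-1)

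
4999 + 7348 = 12347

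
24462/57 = 429+ 3/19= 429.16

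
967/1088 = 967/1088 = 0.89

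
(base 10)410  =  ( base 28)EI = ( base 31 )D7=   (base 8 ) 632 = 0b110011010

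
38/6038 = 19/3019 = 0.01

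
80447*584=46981048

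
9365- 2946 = 6419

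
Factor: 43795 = 5^1*19^1*461^1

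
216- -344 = 560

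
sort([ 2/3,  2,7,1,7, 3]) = [ 2/3, 1 , 2,3 , 7,  7]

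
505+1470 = 1975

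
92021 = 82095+9926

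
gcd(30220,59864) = 4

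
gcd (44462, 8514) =946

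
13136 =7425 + 5711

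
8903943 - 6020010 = 2883933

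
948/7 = 948/7 = 135.43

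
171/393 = 57/131 = 0.44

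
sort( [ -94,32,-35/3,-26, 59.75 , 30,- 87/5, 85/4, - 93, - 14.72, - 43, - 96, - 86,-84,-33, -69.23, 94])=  [-96, - 94, - 93,  -  86,-84,-69.23, - 43,-33 , -26, - 87/5, - 14.72, - 35/3,  85/4, 30, 32, 59.75, 94] 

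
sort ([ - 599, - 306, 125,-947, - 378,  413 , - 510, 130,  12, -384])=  [ - 947, - 599, - 510, - 384, - 378, - 306,12,  125, 130,413] 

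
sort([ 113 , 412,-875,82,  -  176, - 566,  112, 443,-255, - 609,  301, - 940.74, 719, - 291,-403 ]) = [ - 940.74, - 875, - 609, - 566,-403, -291,-255, - 176, 82, 112,113, 301,412,  443, 719] 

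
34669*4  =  138676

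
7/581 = 1/83 = 0.01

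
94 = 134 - 40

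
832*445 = 370240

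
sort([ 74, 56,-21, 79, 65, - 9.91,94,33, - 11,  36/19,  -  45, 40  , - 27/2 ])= [ - 45, - 21, - 27/2, - 11, - 9.91,36/19,33, 40,56,65,74,79, 94] 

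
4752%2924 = 1828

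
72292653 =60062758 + 12229895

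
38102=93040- 54938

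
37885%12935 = 12015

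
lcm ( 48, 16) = 48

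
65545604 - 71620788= -6075184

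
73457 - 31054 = 42403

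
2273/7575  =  2273/7575 = 0.30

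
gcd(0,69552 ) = 69552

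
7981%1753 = 969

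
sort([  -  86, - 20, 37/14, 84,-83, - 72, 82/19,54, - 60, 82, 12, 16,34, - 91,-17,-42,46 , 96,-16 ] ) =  [-91, - 86, - 83,- 72, - 60,  -  42,-20,-17, - 16, 37/14, 82/19, 12, 16, 34, 46,54,82, 84, 96]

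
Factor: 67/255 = 3^( - 1)*5^( - 1 )*17^( - 1 )*67^1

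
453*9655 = 4373715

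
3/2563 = 3/2563 = 0.00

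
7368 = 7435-67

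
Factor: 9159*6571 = 60183789 = 3^1 * 43^1*71^1*6571^1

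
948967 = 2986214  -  2037247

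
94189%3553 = 1811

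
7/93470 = 7/93470 = 0.00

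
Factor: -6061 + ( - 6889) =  - 12950 = -2^1*5^2*7^1 * 37^1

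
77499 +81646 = 159145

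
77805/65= 1197=1197.00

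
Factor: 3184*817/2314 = 1300664/1157 = 2^3*13^( - 1 ) * 19^1*43^1 * 89^( - 1)*199^1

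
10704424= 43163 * 248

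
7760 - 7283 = 477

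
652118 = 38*17161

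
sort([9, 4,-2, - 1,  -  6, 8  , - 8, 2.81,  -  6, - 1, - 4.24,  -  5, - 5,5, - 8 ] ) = [ - 8,  -  8,  -  6, - 6, - 5,  -  5,  -  4.24, - 2, - 1, - 1,2.81,4,5, 8,9 ] 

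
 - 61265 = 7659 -68924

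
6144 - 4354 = 1790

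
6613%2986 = 641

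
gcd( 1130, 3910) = 10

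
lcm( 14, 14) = 14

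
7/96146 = 7/96146  =  0.00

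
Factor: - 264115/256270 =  - 2^ ( - 1) * 7^( - 2)*101^1 = -101/98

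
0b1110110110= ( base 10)950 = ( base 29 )13m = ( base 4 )32312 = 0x3B6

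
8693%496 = 261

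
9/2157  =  3/719 =0.00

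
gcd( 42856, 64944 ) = 88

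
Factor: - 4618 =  - 2^1*2309^1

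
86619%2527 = 701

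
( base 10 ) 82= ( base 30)2m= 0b1010010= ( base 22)3G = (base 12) 6a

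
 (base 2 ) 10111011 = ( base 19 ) 9G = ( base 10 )187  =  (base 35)5C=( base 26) 75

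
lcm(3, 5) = 15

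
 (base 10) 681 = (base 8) 1251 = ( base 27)P6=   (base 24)149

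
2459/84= 2459/84=29.27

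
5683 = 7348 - 1665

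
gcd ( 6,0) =6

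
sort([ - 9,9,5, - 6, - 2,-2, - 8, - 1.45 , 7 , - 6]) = [ - 9, - 8,-6, - 6, - 2, - 2, - 1.45,5,7, 9] 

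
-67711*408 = - 27626088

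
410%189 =32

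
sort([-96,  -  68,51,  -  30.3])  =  [ - 96,-68,- 30.3,51] 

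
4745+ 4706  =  9451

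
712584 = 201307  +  511277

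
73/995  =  73/995 = 0.07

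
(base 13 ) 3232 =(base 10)6970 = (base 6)52134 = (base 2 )1101100111010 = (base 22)e8i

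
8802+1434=10236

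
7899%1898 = 307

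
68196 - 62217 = 5979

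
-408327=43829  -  452156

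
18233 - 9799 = 8434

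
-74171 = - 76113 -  - 1942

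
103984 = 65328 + 38656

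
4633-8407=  - 3774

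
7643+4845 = 12488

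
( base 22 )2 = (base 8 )2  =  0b10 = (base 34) 2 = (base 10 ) 2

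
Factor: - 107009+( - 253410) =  - 439^1* 821^1 = - 360419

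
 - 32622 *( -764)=24923208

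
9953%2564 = 2261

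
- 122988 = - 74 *1662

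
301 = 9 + 292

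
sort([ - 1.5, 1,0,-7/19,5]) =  [ - 1.5, - 7/19, 0, 1,  5]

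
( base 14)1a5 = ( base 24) E5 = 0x155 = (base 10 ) 341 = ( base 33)AB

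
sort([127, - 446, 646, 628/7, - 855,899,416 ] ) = [ - 855, - 446,628/7, 127, 416, 646 , 899]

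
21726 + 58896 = 80622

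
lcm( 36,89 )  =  3204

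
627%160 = 147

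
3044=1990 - -1054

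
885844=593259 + 292585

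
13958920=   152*91835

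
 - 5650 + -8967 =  - 14617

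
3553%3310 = 243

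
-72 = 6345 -6417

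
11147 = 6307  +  4840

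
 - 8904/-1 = 8904/1  =  8904.00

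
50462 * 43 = 2169866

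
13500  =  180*75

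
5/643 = 5/643 = 0.01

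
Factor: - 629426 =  - 2^1*7^1*44959^1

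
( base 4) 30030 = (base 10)780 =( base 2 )1100001100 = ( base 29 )qq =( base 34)MW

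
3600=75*48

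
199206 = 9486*21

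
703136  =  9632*73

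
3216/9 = 1072/3 = 357.33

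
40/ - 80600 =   -  1/2015 = -0.00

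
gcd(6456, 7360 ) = 8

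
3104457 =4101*757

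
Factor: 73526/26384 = 379/136 = 2^(-3 ) * 17^(  -  1)*379^1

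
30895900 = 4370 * 7070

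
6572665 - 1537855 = 5034810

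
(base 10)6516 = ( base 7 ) 24666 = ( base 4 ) 1211310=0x1974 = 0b1100101110100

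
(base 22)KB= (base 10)451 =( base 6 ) 2031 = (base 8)703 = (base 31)eh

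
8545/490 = 17 +43/98 = 17.44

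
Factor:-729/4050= - 9/50 = -2^( - 1)*3^2 * 5^( - 2)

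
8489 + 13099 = 21588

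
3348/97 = 3348/97 = 34.52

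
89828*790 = 70964120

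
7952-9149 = - 1197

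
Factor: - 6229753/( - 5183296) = 2^(- 6) * 71^1*80989^ (  -  1 )*87743^1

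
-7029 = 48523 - 55552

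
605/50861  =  605/50861 = 0.01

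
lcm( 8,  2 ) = 8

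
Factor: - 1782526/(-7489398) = 891263/3744699= 3^( - 1 ) *7^ ( - 1)*23^(- 1)*71^1 * 7753^( - 1)*12553^1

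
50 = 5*10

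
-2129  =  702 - 2831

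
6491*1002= 6503982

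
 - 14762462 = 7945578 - 22708040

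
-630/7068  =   - 1 + 1073/1178=- 0.09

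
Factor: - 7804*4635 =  - 2^2*3^2*5^1*103^1*1951^1 = - 36171540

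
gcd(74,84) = 2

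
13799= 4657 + 9142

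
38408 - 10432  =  27976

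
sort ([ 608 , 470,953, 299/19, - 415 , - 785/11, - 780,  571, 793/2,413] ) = [ - 780, - 415, -785/11,299/19,793/2 , 413,  470, 571,608 , 953 ] 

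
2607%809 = 180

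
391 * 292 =114172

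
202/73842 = 101/36921 = 0.00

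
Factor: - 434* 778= - 337652  =  - 2^2*7^1*31^1*389^1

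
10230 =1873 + 8357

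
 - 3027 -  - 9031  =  6004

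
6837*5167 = 35326779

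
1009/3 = 1009/3  =  336.33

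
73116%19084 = 15864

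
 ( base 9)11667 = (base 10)7837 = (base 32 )7kt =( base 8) 17235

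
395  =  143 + 252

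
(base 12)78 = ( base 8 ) 134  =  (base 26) 3E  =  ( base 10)92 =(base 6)232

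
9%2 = 1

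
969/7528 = 969/7528 = 0.13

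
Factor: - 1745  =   - 5^1 *349^1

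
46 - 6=40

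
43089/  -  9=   -  14363/3 = -4787.67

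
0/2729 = 0 = 0.00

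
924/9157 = 924/9157 = 0.10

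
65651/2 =32825 + 1/2 = 32825.50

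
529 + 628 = 1157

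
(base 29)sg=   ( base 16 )33C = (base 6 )3500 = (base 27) 13I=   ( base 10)828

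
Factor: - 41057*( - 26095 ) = 5^1*17^1* 307^1 * 41057^1 = 1071382415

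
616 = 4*154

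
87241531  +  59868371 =147109902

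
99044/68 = 1456 + 9/17 = 1456.53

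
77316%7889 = 6315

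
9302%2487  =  1841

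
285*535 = 152475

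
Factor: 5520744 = 2^3 * 3^3 * 61^1*419^1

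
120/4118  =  60/2059 = 0.03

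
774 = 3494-2720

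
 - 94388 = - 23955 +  - 70433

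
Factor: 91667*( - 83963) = - 11^1*17^1*31^1*449^1*2957^1 = - 7696636321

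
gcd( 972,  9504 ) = 108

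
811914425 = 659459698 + 152454727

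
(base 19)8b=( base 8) 243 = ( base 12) 117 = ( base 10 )163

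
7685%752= 165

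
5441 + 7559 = 13000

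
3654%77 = 35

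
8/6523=8/6523=0.00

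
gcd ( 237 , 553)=79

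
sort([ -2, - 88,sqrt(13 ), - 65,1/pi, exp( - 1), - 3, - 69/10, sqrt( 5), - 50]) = [ - 88, - 65,- 50, - 69/10, - 3, - 2,1/pi,exp ( - 1),sqrt( 5),sqrt( 13)]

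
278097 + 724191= 1002288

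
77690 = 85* 914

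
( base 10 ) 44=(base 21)22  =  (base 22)20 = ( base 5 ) 134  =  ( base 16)2C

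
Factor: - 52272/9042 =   -  792/137 = - 2^3*3^2*11^1 * 137^(  -  1 ) 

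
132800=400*332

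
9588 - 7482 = 2106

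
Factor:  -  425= - 5^2*17^1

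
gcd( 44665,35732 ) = 8933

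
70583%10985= 4673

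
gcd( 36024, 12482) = 158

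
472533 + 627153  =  1099686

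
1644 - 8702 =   -  7058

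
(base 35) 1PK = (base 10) 2120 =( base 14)AB6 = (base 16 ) 848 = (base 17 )75c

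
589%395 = 194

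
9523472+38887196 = 48410668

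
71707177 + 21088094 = 92795271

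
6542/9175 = 6542/9175 = 0.71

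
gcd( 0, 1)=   1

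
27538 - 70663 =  - 43125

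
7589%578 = 75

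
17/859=17/859 =0.02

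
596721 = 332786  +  263935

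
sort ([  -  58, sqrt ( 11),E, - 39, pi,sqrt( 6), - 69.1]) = [ - 69.1, - 58, - 39, sqrt( 6 ),E,pi, sqrt( 11)]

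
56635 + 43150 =99785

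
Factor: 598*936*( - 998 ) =-558608544= - 2^5*3^2 * 13^2*23^1*499^1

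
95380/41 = 2326+14/41 = 2326.34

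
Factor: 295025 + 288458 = 137^1*4259^1= 583483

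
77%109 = 77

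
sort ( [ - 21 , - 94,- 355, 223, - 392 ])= [ - 392  , - 355, - 94, - 21, 223 ] 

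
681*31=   21111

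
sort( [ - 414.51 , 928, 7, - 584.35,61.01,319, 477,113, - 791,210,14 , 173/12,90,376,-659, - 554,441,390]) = [  -  791, - 659, - 584.35, - 554 , - 414.51,7,14,173/12,61.01,90,113,210,319,376,390,441,477, 928] 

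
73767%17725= 2867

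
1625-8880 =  - 7255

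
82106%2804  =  790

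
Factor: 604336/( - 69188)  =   - 428/49 = - 2^2*7^(  -  2 )*107^1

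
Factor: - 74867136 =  - 2^6*3^1*149^1*2617^1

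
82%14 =12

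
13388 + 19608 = 32996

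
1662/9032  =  831/4516 = 0.18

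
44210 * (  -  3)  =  -132630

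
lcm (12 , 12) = 12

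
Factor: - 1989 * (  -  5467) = 3^2 * 7^1*11^1*13^1*17^1*71^1 = 10873863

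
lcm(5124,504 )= 30744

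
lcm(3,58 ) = 174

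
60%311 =60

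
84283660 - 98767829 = -14484169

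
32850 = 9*3650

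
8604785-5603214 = 3001571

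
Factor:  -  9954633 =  - 3^1*13^1*255247^1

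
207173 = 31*6683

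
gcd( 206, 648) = 2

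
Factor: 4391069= 47^1*93427^1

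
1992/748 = 2+ 124/187 = 2.66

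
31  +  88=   119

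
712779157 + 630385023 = 1343164180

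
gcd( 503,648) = 1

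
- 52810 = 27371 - 80181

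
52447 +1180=53627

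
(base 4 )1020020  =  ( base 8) 11010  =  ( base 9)6288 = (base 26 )6LE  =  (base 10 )4616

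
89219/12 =89219/12 = 7434.92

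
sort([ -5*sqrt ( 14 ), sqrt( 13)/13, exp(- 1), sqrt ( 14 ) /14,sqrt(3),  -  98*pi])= [-98*pi, - 5*sqrt( 14),  sqrt(14 )/14, sqrt( 13 ) /13,exp(  -  1 ),sqrt( 3)]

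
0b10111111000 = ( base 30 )1ks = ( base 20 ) 3g8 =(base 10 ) 1528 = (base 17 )54F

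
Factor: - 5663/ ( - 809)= 7^1=7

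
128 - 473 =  - 345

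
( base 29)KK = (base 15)2A0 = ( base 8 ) 1130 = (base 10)600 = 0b1001011000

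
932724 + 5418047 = 6350771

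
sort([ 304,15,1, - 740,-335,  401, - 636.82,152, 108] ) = [ - 740,- 636.82,-335,1,15,108,152, 304,401 ] 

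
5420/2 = 2710  =  2710.00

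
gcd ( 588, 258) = 6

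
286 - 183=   103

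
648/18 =36 = 36.00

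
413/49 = 8 + 3/7 = 8.43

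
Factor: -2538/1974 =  - 3^2*7^( - 1)  =  -  9/7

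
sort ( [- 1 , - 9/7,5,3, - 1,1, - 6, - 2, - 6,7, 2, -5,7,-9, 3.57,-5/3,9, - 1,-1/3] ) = [ -9,-6 , - 6, - 5 , - 2, - 5/3,-9/7,  -  1, - 1,  -  1, - 1/3, 1,2,  3, 3.57,5 , 7,7 , 9] 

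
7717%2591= 2535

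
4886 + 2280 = 7166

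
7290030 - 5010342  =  2279688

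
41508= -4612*( - 9)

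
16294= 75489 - 59195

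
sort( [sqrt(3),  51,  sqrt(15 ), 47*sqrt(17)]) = [ sqrt(3 ), sqrt( 15 ),51, 47*sqrt(17)] 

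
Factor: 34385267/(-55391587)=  - 7^1*151^1*271^( - 1)*32531^1*204397^( - 1)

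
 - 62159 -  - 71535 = 9376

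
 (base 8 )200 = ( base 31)44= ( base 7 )242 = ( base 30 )48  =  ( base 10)128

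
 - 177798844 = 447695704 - 625494548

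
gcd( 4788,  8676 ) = 36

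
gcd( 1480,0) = 1480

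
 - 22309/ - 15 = 1487 + 4/15 = 1487.27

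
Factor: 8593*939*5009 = 3^1*13^1*313^1*661^1*5009^1  =  40416754443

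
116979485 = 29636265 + 87343220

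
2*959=1918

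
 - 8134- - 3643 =-4491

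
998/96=499/48 = 10.40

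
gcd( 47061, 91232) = 1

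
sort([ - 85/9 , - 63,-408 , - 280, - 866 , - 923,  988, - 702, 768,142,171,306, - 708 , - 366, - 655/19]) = [ - 923, - 866,  -  708, - 702, - 408, - 366 , - 280,-63, - 655/19, - 85/9,142, 171,306,768,988]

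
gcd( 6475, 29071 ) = 7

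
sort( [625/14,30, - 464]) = [ -464,30,625/14]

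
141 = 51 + 90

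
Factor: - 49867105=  -5^1*23^1*433627^1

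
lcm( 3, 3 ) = 3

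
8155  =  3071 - -5084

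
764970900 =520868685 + 244102215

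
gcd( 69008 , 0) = 69008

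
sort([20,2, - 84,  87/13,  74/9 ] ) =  [ - 84 , 2 , 87/13, 74/9, 20 ]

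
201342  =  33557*6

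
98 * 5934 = 581532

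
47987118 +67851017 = 115838135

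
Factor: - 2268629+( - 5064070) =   -  3^1*11^1 * 23^1 * 9661^1=- 7332699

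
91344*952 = 86959488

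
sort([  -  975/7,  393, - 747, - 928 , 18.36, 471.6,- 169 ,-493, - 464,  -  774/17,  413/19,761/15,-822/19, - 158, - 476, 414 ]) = [ - 928, - 747  , - 493, - 476, - 464,- 169,  -  158,- 975/7, - 774/17, - 822/19,18.36,413/19 , 761/15,  393,414, 471.6]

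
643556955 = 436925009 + 206631946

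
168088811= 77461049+90627762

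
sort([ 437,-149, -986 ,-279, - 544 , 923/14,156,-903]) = [ - 986,  -  903, - 544,-279, - 149, 923/14, 156,437 ] 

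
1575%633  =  309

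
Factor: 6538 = 2^1 *7^1*467^1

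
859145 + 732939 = 1592084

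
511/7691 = 511/7691  =  0.07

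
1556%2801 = 1556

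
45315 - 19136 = 26179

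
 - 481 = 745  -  1226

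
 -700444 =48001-748445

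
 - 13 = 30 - 43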